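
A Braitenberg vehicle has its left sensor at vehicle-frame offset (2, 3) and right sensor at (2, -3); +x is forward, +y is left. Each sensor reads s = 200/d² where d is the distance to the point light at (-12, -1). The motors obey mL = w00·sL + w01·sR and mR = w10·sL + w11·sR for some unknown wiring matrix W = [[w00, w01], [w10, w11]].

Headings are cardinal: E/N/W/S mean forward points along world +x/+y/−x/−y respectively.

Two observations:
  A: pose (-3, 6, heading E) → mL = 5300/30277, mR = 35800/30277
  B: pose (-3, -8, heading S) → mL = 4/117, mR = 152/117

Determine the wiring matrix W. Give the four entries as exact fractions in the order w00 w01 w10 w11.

1 -1/2 1/2 1/2

obs A: pose=(-3,6,E) → sL=200/221, sR=200/137, mL=5300/30277, mR=35800/30277
obs B: pose=(-3,-8,S) → sL=8/9, sR=200/117, mL=4/117, mR=152/117
sensor matrix S = [[200/221, 200/137], [8/9, 200/117]]; det S = 294400/1180803
solve [mL_A; mL_B] = S·[w00; w01] and [mR_A; mR_B] = S·[w10; w11]:
  w00 = 1, w01 = -1/2, w10 = 1/2, w11 = 1/2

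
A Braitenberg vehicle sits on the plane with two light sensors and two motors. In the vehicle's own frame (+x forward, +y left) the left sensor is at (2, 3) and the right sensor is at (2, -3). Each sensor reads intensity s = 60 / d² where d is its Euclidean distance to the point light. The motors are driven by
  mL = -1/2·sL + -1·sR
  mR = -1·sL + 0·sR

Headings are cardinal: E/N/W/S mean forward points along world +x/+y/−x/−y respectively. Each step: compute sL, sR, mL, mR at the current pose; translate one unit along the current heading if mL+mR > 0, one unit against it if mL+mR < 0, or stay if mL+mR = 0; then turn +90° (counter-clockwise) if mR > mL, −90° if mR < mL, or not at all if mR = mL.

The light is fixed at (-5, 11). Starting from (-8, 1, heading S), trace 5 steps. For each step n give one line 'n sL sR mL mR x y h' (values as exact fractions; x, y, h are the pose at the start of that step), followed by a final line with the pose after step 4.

0 5/12 1/3 -13/24 -5/12 -8 1 S
1 60/37 12/29 -1314/1073 -60/37 -8 2 E
2 30/61 6/17 -621/1037 -30/61 -9 2 S
3 60/29 12/25 -1098/725 -60/29 -9 3 E
4 15/26 15/41 -1395/2132 -15/26 -10 3 S
final -10 4 E

n=0: pose=(-8,1,S); sL=5/12, sR=1/3; mL=-13/24, mR=-5/12; mL+mR=-23/24 → advance -1; mR−mL=1/8 → turn +1·90°
n=1: pose=(-8,2,E); sL=60/37, sR=12/29; mL=-1314/1073, mR=-60/37; mL+mR=-3054/1073 → advance -1; mR−mL=-426/1073 → turn -1·90°
n=2: pose=(-9,2,S); sL=30/61, sR=6/17; mL=-621/1037, mR=-30/61; mL+mR=-1131/1037 → advance -1; mR−mL=111/1037 → turn +1·90°
n=3: pose=(-9,3,E); sL=60/29, sR=12/25; mL=-1098/725, mR=-60/29; mL+mR=-2598/725 → advance -1; mR−mL=-402/725 → turn -1·90°
n=4: pose=(-10,3,S); sL=15/26, sR=15/41; mL=-1395/2132, mR=-15/26; mL+mR=-2625/2132 → advance -1; mR−mL=165/2132 → turn +1·90°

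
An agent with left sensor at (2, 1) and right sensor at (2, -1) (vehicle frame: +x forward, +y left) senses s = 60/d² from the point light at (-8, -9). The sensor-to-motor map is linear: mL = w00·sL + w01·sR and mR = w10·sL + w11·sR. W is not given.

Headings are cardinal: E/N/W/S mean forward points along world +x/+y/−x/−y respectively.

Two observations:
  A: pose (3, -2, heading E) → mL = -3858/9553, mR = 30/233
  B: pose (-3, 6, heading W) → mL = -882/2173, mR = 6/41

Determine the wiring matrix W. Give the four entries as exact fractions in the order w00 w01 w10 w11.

-1 -1/2 1/2 0

obs A: pose=(3,-2,E) → sL=60/233, sR=12/41, mL=-3858/9553, mR=30/233
obs B: pose=(-3,6,W) → sL=12/41, sR=12/53, mL=-882/2173, mR=6/41
sensor matrix S = [[60/233, 12/41], [12/41, 12/53]]; det S = -567936/20758669
solve [mL_A; mL_B] = S·[w00; w01] and [mR_A; mR_B] = S·[w10; w11]:
  w00 = -1, w01 = -1/2, w10 = 1/2, w11 = 0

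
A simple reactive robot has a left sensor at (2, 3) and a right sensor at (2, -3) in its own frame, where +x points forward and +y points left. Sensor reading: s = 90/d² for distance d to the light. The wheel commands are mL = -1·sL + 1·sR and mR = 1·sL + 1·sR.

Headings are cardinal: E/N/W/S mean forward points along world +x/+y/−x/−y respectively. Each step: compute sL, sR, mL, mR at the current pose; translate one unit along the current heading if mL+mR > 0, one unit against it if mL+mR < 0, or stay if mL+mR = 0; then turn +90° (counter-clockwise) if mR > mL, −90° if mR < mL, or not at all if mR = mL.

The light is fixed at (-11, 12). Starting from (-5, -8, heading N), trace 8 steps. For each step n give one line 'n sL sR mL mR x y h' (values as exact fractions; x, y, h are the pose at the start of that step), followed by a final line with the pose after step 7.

0 10/37 2/9 -16/333 164/333 -5 -8 N
1 9/50 45/136 513/3400 1737/3400 -5 -7 W
2 18/101 18/89 216/8989 3420/8989 -6 -7 S
3 45/169 45/289 -5400/48841 20610/48841 -6 -8 E
4 10/37 2/9 -16/333 164/333 -5 -8 N
5 9/50 45/136 513/3400 1737/3400 -5 -7 W
6 18/101 18/89 216/8989 3420/8989 -6 -7 S
7 45/169 45/289 -5400/48841 20610/48841 -6 -8 E
final -5 -8 N

n=0: pose=(-5,-8,N); sL=10/37, sR=2/9; mL=-16/333, mR=164/333; mL+mR=4/9 → advance +1; mR−mL=20/37 → turn +1·90°
n=1: pose=(-5,-7,W); sL=9/50, sR=45/136; mL=513/3400, mR=1737/3400; mL+mR=45/68 → advance +1; mR−mL=9/25 → turn +1·90°
n=2: pose=(-6,-7,S); sL=18/101, sR=18/89; mL=216/8989, mR=3420/8989; mL+mR=36/89 → advance +1; mR−mL=36/101 → turn +1·90°
n=3: pose=(-6,-8,E); sL=45/169, sR=45/289; mL=-5400/48841, mR=20610/48841; mL+mR=90/289 → advance +1; mR−mL=90/169 → turn +1·90°
n=4: pose=(-5,-8,N); sL=10/37, sR=2/9; mL=-16/333, mR=164/333; mL+mR=4/9 → advance +1; mR−mL=20/37 → turn +1·90°
n=5: pose=(-5,-7,W); sL=9/50, sR=45/136; mL=513/3400, mR=1737/3400; mL+mR=45/68 → advance +1; mR−mL=9/25 → turn +1·90°
n=6: pose=(-6,-7,S); sL=18/101, sR=18/89; mL=216/8989, mR=3420/8989; mL+mR=36/89 → advance +1; mR−mL=36/101 → turn +1·90°
n=7: pose=(-6,-8,E); sL=45/169, sR=45/289; mL=-5400/48841, mR=20610/48841; mL+mR=90/289 → advance +1; mR−mL=90/169 → turn +1·90°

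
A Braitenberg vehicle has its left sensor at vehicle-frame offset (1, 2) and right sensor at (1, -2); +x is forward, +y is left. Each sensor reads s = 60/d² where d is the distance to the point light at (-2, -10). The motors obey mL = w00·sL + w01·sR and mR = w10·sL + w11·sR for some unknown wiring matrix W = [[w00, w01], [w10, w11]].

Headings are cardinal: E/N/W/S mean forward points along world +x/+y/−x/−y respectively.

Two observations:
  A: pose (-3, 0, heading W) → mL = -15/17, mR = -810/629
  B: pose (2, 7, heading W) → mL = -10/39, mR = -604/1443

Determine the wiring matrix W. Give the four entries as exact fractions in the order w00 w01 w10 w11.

obs A: pose=(-3,0,W) → sL=15/17, sR=15/37, mL=-15/17, mR=-810/629
obs B: pose=(2,7,W) → sL=10/39, sR=6/37, mL=-10/39, mR=-604/1443
sensor matrix S = [[15/17, 15/37], [10/39, 6/37]]; det S = 320/8177
solve [mL_A; mL_B] = S·[w00; w01] and [mR_A; mR_B] = S·[w10; w11]:
  w00 = -1, w01 = 0, w10 = -1, w11 = -1

-1 0 -1 -1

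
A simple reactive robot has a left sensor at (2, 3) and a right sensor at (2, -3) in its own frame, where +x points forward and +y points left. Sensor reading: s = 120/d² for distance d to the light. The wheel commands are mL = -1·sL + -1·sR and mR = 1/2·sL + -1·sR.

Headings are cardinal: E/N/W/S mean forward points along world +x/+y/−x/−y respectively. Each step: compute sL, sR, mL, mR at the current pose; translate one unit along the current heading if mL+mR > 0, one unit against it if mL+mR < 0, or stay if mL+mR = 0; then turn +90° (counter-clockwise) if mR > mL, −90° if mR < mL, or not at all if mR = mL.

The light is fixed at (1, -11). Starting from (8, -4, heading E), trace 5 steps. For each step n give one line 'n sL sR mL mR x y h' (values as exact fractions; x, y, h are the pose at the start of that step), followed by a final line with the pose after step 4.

n=0: pose=(8,-4,E); sL=120/181, sR=120/97; mL=-33360/17557, mR=-15900/17557; mL+mR=-49260/17557 → advance -1; mR−mL=180/181 → turn +1·90°
n=1: pose=(7,-4,N); sL=4/3, sR=20/27; mL=-56/27, mR=-2/27; mL+mR=-58/27 → advance -1; mR−mL=2 → turn +1·90°
n=2: pose=(7,-5,W); sL=24/5, sR=120/97; mL=-2928/485, mR=564/485; mL+mR=-2364/485 → advance -1; mR−mL=36/5 → turn +1·90°
n=3: pose=(8,-5,S); sL=30/29, sR=15/4; mL=-555/116, mR=-375/116; mL+mR=-465/58 → advance -1; mR−mL=45/29 → turn +1·90°
n=4: pose=(8,-4,E); sL=120/181, sR=120/97; mL=-33360/17557, mR=-15900/17557; mL+mR=-49260/17557 → advance -1; mR−mL=180/181 → turn +1·90°

0 120/181 120/97 -33360/17557 -15900/17557 8 -4 E
1 4/3 20/27 -56/27 -2/27 7 -4 N
2 24/5 120/97 -2928/485 564/485 7 -5 W
3 30/29 15/4 -555/116 -375/116 8 -5 S
4 120/181 120/97 -33360/17557 -15900/17557 8 -4 E
final 7 -4 N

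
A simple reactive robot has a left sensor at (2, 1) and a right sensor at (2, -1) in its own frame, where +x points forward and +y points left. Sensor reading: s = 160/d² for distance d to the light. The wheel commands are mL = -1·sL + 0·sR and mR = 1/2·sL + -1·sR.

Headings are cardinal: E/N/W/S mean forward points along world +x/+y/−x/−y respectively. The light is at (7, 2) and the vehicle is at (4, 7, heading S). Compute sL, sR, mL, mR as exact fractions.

160/13 32/5 -160/13 -16/65

left sensor world pos  = (5, 5); dL² = 13
right sensor world pos = (3, 5); dR² = 25
sL = 160/13 = 160/13
sR = 160/25 = 32/5
mL = -1·sL + 0·sR = -160/13
mR = 1/2·sL + -1·sR = -16/65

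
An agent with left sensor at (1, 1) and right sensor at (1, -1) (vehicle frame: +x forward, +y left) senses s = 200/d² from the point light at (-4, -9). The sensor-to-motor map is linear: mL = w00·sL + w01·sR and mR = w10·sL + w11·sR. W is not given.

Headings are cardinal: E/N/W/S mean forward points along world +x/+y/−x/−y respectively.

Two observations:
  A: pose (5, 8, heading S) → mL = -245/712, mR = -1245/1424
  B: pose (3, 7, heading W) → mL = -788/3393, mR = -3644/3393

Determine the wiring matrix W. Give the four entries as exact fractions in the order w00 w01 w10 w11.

obs A: pose=(5,8,S) → sL=50/89, sR=5/8, mL=-245/712, mR=-1245/1424
obs B: pose=(3,7,W) → sL=200/261, sR=8/13, mL=-788/3393, mR=-3644/3393
sensor matrix S = [[50/89, 5/8], [200/261, 8/13]]; det S = -40225/301977
solve [mL_A; mL_B] = S·[w00; w01] and [mR_A; mR_B] = S·[w10; w11]:
  w00 = 1/2, w01 = -1, w10 = -1, w11 = -1/2

1/2 -1 -1 -1/2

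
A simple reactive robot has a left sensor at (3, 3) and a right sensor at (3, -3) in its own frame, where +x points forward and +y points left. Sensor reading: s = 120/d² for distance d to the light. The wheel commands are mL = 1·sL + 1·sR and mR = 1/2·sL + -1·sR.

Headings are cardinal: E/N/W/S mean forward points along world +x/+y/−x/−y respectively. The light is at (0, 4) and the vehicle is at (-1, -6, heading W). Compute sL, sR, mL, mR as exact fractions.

left sensor world pos  = (-4, -9); dL² = 185
right sensor world pos = (-4, -3); dR² = 65
sL = 120/185 = 24/37
sR = 120/65 = 24/13
mL = 1·sL + 1·sR = 1200/481
mR = 1/2·sL + -1·sR = -732/481

24/37 24/13 1200/481 -732/481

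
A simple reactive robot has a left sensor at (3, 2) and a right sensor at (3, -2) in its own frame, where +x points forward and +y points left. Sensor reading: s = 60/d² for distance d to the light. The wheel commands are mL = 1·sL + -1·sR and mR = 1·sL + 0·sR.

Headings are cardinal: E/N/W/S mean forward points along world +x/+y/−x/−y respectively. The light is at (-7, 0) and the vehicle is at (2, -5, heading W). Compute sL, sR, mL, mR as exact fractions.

12/17 4/3 -32/51 12/17

left sensor world pos  = (-1, -7); dL² = 85
right sensor world pos = (-1, -3); dR² = 45
sL = 60/85 = 12/17
sR = 60/45 = 4/3
mL = 1·sL + -1·sR = -32/51
mR = 1·sL + 0·sR = 12/17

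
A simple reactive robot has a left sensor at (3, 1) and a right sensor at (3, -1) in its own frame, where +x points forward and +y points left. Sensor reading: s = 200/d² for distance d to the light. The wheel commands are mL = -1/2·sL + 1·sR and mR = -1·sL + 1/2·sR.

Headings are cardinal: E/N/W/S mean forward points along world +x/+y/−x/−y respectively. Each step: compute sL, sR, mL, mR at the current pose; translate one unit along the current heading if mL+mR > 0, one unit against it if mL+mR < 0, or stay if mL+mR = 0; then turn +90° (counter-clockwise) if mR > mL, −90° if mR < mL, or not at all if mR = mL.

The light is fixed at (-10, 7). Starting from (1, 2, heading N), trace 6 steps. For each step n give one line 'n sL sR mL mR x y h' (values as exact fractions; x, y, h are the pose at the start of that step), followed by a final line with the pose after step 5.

n=0: pose=(1,2,N); sL=25/13, sR=50/37; mL=375/962, mR=-600/481; mL+mR=-825/962 → advance -1; mR−mL=-1575/962 → turn -1·90°
n=1: pose=(1,1,E); sL=200/221, sR=40/49; mL=3940/10829, mR=-5380/10829; mL+mR=-1440/10829 → advance -1; mR−mL=-9320/10829 → turn -1·90°
n=2: pose=(0,1,S); sL=100/101, sR=100/81; mL=6050/8181, mR=-3050/8181; mL+mR=1000/2727 → advance +1; mR−mL=-9100/8181 → turn -1·90°
n=3: pose=(0,0,W); sL=200/113, sR=40/17; mL=2820/1921, mR=-1140/1921; mL+mR=1680/1921 → advance +1; mR−mL=-3960/1921 → turn -1·90°
n=4: pose=(-1,0,N); sL=5/2, sR=50/29; mL=55/116, mR=-95/58; mL+mR=-135/116 → advance -1; mR−mL=-245/116 → turn -1·90°
n=5: pose=(-1,-1,E); sL=200/193, sR=8/9; mL=644/1737, mR=-1028/1737; mL+mR=-128/579 → advance -1; mR−mL=-1672/1737 → turn -1·90°

0 25/13 50/37 375/962 -600/481 1 2 N
1 200/221 40/49 3940/10829 -5380/10829 1 1 E
2 100/101 100/81 6050/8181 -3050/8181 0 1 S
3 200/113 40/17 2820/1921 -1140/1921 0 0 W
4 5/2 50/29 55/116 -95/58 -1 0 N
5 200/193 8/9 644/1737 -1028/1737 -1 -1 E
final -2 -1 S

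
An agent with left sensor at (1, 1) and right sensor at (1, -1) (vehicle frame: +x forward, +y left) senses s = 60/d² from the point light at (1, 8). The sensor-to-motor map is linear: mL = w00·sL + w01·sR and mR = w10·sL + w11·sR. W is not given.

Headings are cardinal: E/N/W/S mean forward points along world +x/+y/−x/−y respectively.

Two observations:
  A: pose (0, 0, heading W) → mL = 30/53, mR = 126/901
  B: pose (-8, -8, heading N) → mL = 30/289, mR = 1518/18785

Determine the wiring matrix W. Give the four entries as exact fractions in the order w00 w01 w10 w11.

obs A: pose=(0,0,W) → sL=12/17, sR=60/53, mL=30/53, mR=126/901
obs B: pose=(-8,-8,N) → sL=12/65, sR=60/289, mL=30/289, mR=1518/18785
sensor matrix S = [[12/17, 60/53], [12/65, 60/289]]; det S = -211392/3385057
solve [mL_A; mL_B] = S·[w00; w01] and [mR_A; mR_B] = S·[w10; w11]:
  w00 = 0, w01 = 1/2, w10 = 1, w11 = -1/2

0 1/2 1 -1/2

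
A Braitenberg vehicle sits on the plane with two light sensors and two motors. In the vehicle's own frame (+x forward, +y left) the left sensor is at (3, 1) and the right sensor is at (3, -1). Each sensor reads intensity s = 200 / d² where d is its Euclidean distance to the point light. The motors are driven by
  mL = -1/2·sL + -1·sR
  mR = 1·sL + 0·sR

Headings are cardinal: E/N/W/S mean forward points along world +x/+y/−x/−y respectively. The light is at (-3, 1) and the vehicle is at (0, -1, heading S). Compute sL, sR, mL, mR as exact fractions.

200/41 200/29 -11100/1189 200/41

left sensor world pos  = (1, -4); dL² = 41
right sensor world pos = (-1, -4); dR² = 29
sL = 200/41 = 200/41
sR = 200/29 = 200/29
mL = -1/2·sL + -1·sR = -11100/1189
mR = 1·sL + 0·sR = 200/41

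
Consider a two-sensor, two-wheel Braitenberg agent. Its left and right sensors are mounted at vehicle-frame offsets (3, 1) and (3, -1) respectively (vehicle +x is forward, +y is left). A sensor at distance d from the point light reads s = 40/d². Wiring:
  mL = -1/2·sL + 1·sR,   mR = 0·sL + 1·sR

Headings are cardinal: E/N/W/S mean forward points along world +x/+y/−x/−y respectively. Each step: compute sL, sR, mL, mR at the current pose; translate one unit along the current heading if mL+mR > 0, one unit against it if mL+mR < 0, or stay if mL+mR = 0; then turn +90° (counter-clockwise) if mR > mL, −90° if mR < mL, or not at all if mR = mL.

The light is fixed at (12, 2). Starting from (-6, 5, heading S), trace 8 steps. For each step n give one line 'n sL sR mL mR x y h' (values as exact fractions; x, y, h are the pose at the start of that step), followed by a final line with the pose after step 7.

0 40/289 40/361 4340/104329 40/361 -6 5 S
1 20/117 20/113 1210/13221 20/113 -6 4 E
2 40/349 40/281 8340/98069 40/281 -5 4 N
3 10/101 5/52 245/5252 5/52 -5 5 W
4 40/289 40/361 4340/104329 40/361 -6 5 S
5 20/117 20/113 1210/13221 20/113 -6 4 E
6 40/349 40/281 8340/98069 40/281 -5 4 N
7 10/101 5/52 245/5252 5/52 -5 5 W
final -6 5 S

n=0: pose=(-6,5,S); sL=40/289, sR=40/361; mL=4340/104329, mR=40/361; mL+mR=15900/104329 → advance +1; mR−mL=20/289 → turn +1·90°
n=1: pose=(-6,4,E); sL=20/117, sR=20/113; mL=1210/13221, mR=20/113; mL+mR=3550/13221 → advance +1; mR−mL=10/117 → turn +1·90°
n=2: pose=(-5,4,N); sL=40/349, sR=40/281; mL=8340/98069, mR=40/281; mL+mR=22300/98069 → advance +1; mR−mL=20/349 → turn +1·90°
n=3: pose=(-5,5,W); sL=10/101, sR=5/52; mL=245/5252, mR=5/52; mL+mR=375/2626 → advance +1; mR−mL=5/101 → turn +1·90°
n=4: pose=(-6,5,S); sL=40/289, sR=40/361; mL=4340/104329, mR=40/361; mL+mR=15900/104329 → advance +1; mR−mL=20/289 → turn +1·90°
n=5: pose=(-6,4,E); sL=20/117, sR=20/113; mL=1210/13221, mR=20/113; mL+mR=3550/13221 → advance +1; mR−mL=10/117 → turn +1·90°
n=6: pose=(-5,4,N); sL=40/349, sR=40/281; mL=8340/98069, mR=40/281; mL+mR=22300/98069 → advance +1; mR−mL=20/349 → turn +1·90°
n=7: pose=(-5,5,W); sL=10/101, sR=5/52; mL=245/5252, mR=5/52; mL+mR=375/2626 → advance +1; mR−mL=5/101 → turn +1·90°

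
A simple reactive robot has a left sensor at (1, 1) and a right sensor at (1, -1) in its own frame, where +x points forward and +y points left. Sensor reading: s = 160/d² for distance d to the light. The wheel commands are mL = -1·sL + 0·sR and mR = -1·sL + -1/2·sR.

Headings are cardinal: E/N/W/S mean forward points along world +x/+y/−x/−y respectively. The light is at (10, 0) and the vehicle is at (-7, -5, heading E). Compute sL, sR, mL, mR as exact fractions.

left sensor world pos  = (-6, -4); dL² = 272
right sensor world pos = (-6, -6); dR² = 292
sL = 160/272 = 10/17
sR = 160/292 = 40/73
mL = -1·sL + 0·sR = -10/17
mR = -1·sL + -1/2·sR = -1070/1241

10/17 40/73 -10/17 -1070/1241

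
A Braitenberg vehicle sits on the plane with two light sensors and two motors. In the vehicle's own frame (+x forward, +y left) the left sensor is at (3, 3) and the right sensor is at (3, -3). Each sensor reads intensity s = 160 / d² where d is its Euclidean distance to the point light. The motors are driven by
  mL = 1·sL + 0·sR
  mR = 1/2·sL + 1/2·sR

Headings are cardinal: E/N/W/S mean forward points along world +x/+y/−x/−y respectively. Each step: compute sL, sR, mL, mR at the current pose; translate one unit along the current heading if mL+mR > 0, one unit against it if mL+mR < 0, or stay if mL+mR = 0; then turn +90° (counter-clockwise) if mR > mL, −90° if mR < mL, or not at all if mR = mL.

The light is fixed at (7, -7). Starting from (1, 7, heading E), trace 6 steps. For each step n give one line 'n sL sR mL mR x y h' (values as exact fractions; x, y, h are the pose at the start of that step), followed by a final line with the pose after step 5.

0 80/149 16/13 80/149 1712/1937 1 7 E
1 160/353 160/293 160/353 51680/103429 2 7 N
2 10/13 40/97 10/13 745/1261 2 8 W
3 32/81 160/333 32/81 1312/2997 1 8 N
4 16/25 80/221 16/25 2768/5525 1 9 W
5 160/461 160/377 160/461 67040/173797 0 9 N
final 0 10 W

n=0: pose=(1,7,E); sL=80/149, sR=16/13; mL=80/149, mR=1712/1937; mL+mR=2752/1937 → advance +1; mR−mL=672/1937 → turn +1·90°
n=1: pose=(2,7,N); sL=160/353, sR=160/293; mL=160/353, mR=51680/103429; mL+mR=98560/103429 → advance +1; mR−mL=4800/103429 → turn +1·90°
n=2: pose=(2,8,W); sL=10/13, sR=40/97; mL=10/13, mR=745/1261; mL+mR=1715/1261 → advance +1; mR−mL=-225/1261 → turn -1·90°
n=3: pose=(1,8,N); sL=32/81, sR=160/333; mL=32/81, mR=1312/2997; mL+mR=832/999 → advance +1; mR−mL=128/2997 → turn +1·90°
n=4: pose=(1,9,W); sL=16/25, sR=80/221; mL=16/25, mR=2768/5525; mL+mR=6304/5525 → advance +1; mR−mL=-768/5525 → turn -1·90°
n=5: pose=(0,9,N); sL=160/461, sR=160/377; mL=160/461, mR=67040/173797; mL+mR=127360/173797 → advance +1; mR−mL=6720/173797 → turn +1·90°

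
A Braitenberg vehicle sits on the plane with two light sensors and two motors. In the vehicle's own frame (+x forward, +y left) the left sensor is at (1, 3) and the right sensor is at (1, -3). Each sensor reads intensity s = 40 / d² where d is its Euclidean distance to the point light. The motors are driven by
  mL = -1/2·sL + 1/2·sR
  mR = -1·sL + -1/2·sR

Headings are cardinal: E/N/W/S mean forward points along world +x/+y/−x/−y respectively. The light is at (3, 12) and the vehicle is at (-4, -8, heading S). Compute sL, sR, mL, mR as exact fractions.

40/457 40/541 -1680/247237 -30780/247237

left sensor world pos  = (-1, -9); dL² = 457
right sensor world pos = (-7, -9); dR² = 541
sL = 40/457 = 40/457
sR = 40/541 = 40/541
mL = -1/2·sL + 1/2·sR = -1680/247237
mR = -1·sL + -1/2·sR = -30780/247237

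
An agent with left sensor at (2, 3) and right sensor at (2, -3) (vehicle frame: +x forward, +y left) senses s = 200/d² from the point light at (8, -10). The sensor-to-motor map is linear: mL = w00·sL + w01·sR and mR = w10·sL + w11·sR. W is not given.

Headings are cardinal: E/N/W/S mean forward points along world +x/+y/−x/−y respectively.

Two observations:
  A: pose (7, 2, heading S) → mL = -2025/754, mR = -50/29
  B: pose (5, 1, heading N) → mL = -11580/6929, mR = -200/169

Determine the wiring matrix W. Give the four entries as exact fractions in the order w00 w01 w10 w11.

-1/2 -1 0 -1

obs A: pose=(7,2,S) → sL=25/13, sR=50/29, mL=-2025/754, mR=-50/29
obs B: pose=(5,1,N) → sL=40/41, sR=200/169, mL=-11580/6929, mR=-200/169
sensor matrix S = [[25/13, 50/29], [40/41, 200/169]]; det S = 1551000/2612233
solve [mL_A; mL_B] = S·[w00; w01] and [mR_A; mR_B] = S·[w10; w11]:
  w00 = -1/2, w01 = -1, w10 = 0, w11 = -1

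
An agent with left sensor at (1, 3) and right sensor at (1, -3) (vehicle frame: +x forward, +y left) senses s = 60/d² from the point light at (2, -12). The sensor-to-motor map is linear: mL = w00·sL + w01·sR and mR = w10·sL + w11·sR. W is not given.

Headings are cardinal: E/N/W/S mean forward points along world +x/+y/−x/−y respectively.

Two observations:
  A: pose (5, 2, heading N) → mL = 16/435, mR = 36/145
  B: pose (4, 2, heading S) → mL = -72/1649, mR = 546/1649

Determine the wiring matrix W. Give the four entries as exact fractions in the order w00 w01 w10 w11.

1 -1 1/2 1/2

obs A: pose=(5,2,N) → sL=4/15, sR=20/87, mL=16/435, mR=36/145
obs B: pose=(4,2,S) → sL=30/97, sR=6/17, mL=-72/1649, mR=546/1649
sensor matrix S = [[4/15, 20/87], [30/97, 6/17]]; det S = 5504/239105
solve [mL_A; mL_B] = S·[w00; w01] and [mR_A; mR_B] = S·[w10; w11]:
  w00 = 1, w01 = -1, w10 = 1/2, w11 = 1/2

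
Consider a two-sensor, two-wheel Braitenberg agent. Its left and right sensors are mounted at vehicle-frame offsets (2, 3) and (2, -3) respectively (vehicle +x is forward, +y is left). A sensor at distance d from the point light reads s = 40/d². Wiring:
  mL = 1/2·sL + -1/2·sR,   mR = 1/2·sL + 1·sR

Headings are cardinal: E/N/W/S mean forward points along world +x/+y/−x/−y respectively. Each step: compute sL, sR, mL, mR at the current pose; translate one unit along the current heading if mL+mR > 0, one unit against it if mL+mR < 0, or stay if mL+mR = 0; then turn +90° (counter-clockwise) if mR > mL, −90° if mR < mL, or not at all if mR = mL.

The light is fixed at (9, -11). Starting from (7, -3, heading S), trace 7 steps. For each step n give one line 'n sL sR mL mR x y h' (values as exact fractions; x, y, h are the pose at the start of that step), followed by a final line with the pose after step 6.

0 40/37 40/61 480/2257 2700/2257 7 -3 S
1 2/5 5/2 -21/20 27/10 7 -4 E
2 40/97 8/17 -48/1649 1116/1649 8 -4 N
3 20/17 4/13 96/221 198/221 8 -3 W
4 40/37 40/61 480/2257 2700/2257 7 -3 S
5 2/5 5/2 -21/20 27/10 7 -4 E
6 40/97 8/17 -48/1649 1116/1649 8 -4 N
final 8 -3 W

n=0: pose=(7,-3,S); sL=40/37, sR=40/61; mL=480/2257, mR=2700/2257; mL+mR=3180/2257 → advance +1; mR−mL=60/61 → turn +1·90°
n=1: pose=(7,-4,E); sL=2/5, sR=5/2; mL=-21/20, mR=27/10; mL+mR=33/20 → advance +1; mR−mL=15/4 → turn +1·90°
n=2: pose=(8,-4,N); sL=40/97, sR=8/17; mL=-48/1649, mR=1116/1649; mL+mR=1068/1649 → advance +1; mR−mL=12/17 → turn +1·90°
n=3: pose=(8,-3,W); sL=20/17, sR=4/13; mL=96/221, mR=198/221; mL+mR=294/221 → advance +1; mR−mL=6/13 → turn +1·90°
n=4: pose=(7,-3,S); sL=40/37, sR=40/61; mL=480/2257, mR=2700/2257; mL+mR=3180/2257 → advance +1; mR−mL=60/61 → turn +1·90°
n=5: pose=(7,-4,E); sL=2/5, sR=5/2; mL=-21/20, mR=27/10; mL+mR=33/20 → advance +1; mR−mL=15/4 → turn +1·90°
n=6: pose=(8,-4,N); sL=40/97, sR=8/17; mL=-48/1649, mR=1116/1649; mL+mR=1068/1649 → advance +1; mR−mL=12/17 → turn +1·90°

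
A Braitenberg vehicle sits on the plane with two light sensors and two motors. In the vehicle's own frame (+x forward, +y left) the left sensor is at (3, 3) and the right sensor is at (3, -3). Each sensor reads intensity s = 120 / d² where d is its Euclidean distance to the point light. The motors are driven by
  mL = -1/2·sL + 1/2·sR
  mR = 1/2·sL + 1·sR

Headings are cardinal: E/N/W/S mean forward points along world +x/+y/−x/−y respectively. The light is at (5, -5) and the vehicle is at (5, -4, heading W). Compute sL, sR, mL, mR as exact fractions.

left sensor world pos  = (2, -7); dL² = 13
right sensor world pos = (2, -1); dR² = 25
sL = 120/13 = 120/13
sR = 120/25 = 24/5
mL = -1/2·sL + 1/2·sR = -144/65
mR = 1/2·sL + 1·sR = 612/65

120/13 24/5 -144/65 612/65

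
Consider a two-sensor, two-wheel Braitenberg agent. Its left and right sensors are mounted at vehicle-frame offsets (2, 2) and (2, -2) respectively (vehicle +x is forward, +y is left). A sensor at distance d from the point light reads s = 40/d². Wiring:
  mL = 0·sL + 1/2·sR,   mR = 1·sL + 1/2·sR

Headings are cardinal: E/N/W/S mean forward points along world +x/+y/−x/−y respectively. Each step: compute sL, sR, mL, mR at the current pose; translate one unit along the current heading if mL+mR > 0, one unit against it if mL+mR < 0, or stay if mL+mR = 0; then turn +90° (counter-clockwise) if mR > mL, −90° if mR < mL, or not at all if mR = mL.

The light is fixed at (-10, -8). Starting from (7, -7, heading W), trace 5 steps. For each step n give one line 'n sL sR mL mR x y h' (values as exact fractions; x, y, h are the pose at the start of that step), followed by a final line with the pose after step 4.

n=0: pose=(7,-7,W); sL=20/113, sR=20/117; mL=10/117, mR=3470/13221; mL+mR=4600/13221 → advance +1; mR−mL=20/113 → turn +1·90°
n=1: pose=(6,-7,S); sL=8/65, sR=40/197; mL=20/197, mR=2876/12805; mL+mR=4176/12805 → advance +1; mR−mL=8/65 → turn +1·90°
n=2: pose=(6,-8,E); sL=5/41, sR=5/41; mL=5/82, mR=15/82; mL+mR=10/41 → advance +1; mR−mL=5/41 → turn +1·90°
n=3: pose=(7,-8,N); sL=40/229, sR=8/73; mL=4/73, mR=3836/16717; mL+mR=4752/16717 → advance +1; mR−mL=40/229 → turn +1·90°
n=4: pose=(7,-7,W); sL=20/113, sR=20/117; mL=10/117, mR=3470/13221; mL+mR=4600/13221 → advance +1; mR−mL=20/113 → turn +1·90°

0 20/113 20/117 10/117 3470/13221 7 -7 W
1 8/65 40/197 20/197 2876/12805 6 -7 S
2 5/41 5/41 5/82 15/82 6 -8 E
3 40/229 8/73 4/73 3836/16717 7 -8 N
4 20/113 20/117 10/117 3470/13221 7 -7 W
final 6 -7 S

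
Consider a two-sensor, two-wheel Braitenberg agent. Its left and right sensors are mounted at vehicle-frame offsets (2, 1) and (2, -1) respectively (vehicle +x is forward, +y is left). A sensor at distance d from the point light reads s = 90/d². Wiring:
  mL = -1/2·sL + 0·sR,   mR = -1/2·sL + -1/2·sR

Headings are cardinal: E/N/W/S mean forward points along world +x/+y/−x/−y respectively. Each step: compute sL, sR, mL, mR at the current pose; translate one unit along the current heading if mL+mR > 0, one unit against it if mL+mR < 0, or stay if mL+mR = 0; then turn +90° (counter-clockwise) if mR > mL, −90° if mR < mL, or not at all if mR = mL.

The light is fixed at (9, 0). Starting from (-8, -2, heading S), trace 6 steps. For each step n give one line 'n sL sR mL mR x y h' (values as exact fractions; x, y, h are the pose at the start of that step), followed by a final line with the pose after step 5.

0 45/136 9/34 -45/272 -81/272 -8 -2 S
1 18/73 90/361 -9/73 -6534/26353 -8 -1 W
2 9/29 45/113 -9/58 -1161/3277 -7 -1 N
3 90/197 18/41 -45/197 -3618/8077 -7 -2 E
4 45/136 9/34 -45/272 -81/272 -8 -2 S
5 18/73 90/361 -9/73 -6534/26353 -8 -1 W
final -7 -1 N

n=0: pose=(-8,-2,S); sL=45/136, sR=9/34; mL=-45/272, mR=-81/272; mL+mR=-63/136 → advance -1; mR−mL=-9/68 → turn -1·90°
n=1: pose=(-8,-1,W); sL=18/73, sR=90/361; mL=-9/73, mR=-6534/26353; mL+mR=-9783/26353 → advance -1; mR−mL=-45/361 → turn -1·90°
n=2: pose=(-7,-1,N); sL=9/29, sR=45/113; mL=-9/58, mR=-1161/3277; mL+mR=-3339/6554 → advance -1; mR−mL=-45/226 → turn -1·90°
n=3: pose=(-7,-2,E); sL=90/197, sR=18/41; mL=-45/197, mR=-3618/8077; mL+mR=-5463/8077 → advance -1; mR−mL=-9/41 → turn -1·90°
n=4: pose=(-8,-2,S); sL=45/136, sR=9/34; mL=-45/272, mR=-81/272; mL+mR=-63/136 → advance -1; mR−mL=-9/68 → turn -1·90°
n=5: pose=(-8,-1,W); sL=18/73, sR=90/361; mL=-9/73, mR=-6534/26353; mL+mR=-9783/26353 → advance -1; mR−mL=-45/361 → turn -1·90°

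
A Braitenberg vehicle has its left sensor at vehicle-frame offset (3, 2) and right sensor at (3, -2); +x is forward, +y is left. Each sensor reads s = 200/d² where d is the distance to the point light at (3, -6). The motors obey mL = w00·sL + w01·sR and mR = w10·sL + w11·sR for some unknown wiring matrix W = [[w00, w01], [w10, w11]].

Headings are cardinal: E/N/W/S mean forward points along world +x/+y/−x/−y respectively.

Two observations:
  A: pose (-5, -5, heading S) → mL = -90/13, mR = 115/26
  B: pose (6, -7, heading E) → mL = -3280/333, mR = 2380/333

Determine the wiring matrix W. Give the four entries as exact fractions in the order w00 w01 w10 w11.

obs A: pose=(-5,-5,S) → sL=5, sR=25/13, mL=-90/13, mR=115/26
obs B: pose=(6,-7,E) → sL=200/37, sR=40/9, mL=-3280/333, mR=2380/333
sensor matrix S = [[5, 25/13], [200/37, 40/9]]; det S = 51200/4329
solve [mL_A; mL_B] = S·[w00; w01] and [mR_A; mR_B] = S·[w10; w11]:
  w00 = -1, w01 = -1, w10 = 1/2, w11 = 1

-1 -1 1/2 1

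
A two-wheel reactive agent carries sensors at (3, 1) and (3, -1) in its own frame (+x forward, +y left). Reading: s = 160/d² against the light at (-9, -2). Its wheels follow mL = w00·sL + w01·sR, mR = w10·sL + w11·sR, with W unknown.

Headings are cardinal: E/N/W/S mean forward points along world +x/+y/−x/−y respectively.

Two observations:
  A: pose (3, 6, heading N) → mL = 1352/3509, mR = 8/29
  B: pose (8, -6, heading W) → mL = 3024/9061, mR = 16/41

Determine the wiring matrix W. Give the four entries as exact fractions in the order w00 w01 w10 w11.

obs A: pose=(3,6,N) → sL=80/121, sR=16/29, mL=1352/3509, mR=8/29
obs B: pose=(8,-6,W) → sL=160/221, sR=32/41, mL=3024/9061, mR=16/41
sensor matrix S = [[80/121, 16/29], [160/221, 32/41]]; det S = 3706880/31795049
solve [mL_A; mL_B] = S·[w00; w01] and [mR_A; mR_B] = S·[w10; w11]:
  w00 = 1, w01 = -1/2, w10 = 0, w11 = 1/2

1 -1/2 0 1/2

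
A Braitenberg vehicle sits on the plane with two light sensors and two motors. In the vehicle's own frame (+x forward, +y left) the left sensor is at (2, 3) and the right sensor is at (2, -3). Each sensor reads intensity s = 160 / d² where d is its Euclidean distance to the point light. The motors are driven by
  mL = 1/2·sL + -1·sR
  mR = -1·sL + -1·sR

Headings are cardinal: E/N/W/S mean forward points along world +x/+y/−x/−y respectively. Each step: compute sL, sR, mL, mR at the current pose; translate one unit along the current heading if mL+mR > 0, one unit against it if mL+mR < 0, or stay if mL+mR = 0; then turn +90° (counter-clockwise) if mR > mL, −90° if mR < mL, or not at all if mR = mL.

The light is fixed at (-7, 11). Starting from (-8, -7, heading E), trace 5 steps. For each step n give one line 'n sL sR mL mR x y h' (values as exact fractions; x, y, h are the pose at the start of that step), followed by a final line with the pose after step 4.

n=0: pose=(-8,-7,E); sL=80/113, sR=80/221; mL=-200/24973, mR=-26720/24973; mL+mR=-26920/24973 → advance -1; mR−mL=-120/113 → turn -1·90°
n=1: pose=(-9,-7,S); sL=160/401, sR=32/85; mL=-6032/34085, mR=-26432/34085; mL+mR=-32464/34085 → advance -1; mR−mL=-240/401 → turn -1·90°
n=2: pose=(-9,-6,W); sL=5/13, sR=40/53; mL=-775/1378, mR=-785/689; mL+mR=-2345/1378 → advance -1; mR−mL=-15/26 → turn -1·90°
n=3: pose=(-8,-6,N); sL=160/241, sR=160/229; mL=-20240/55189, mR=-75200/55189; mL+mR=-95440/55189 → advance -1; mR−mL=-240/241 → turn -1·90°
n=4: pose=(-8,-7,E); sL=80/113, sR=80/221; mL=-200/24973, mR=-26720/24973; mL+mR=-26920/24973 → advance -1; mR−mL=-120/113 → turn -1·90°

0 80/113 80/221 -200/24973 -26720/24973 -8 -7 E
1 160/401 32/85 -6032/34085 -26432/34085 -9 -7 S
2 5/13 40/53 -775/1378 -785/689 -9 -6 W
3 160/241 160/229 -20240/55189 -75200/55189 -8 -6 N
4 80/113 80/221 -200/24973 -26720/24973 -8 -7 E
final -9 -7 S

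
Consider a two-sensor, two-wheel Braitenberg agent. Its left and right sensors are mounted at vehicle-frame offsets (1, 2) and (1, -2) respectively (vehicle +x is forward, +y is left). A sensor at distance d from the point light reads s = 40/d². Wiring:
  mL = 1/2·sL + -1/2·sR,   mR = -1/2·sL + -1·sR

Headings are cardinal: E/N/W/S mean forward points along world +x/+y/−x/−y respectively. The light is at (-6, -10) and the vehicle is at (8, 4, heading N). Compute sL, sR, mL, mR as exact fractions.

40/369 40/481 2240/177489 -24380/177489

left sensor world pos  = (6, 5); dL² = 369
right sensor world pos = (10, 5); dR² = 481
sL = 40/369 = 40/369
sR = 40/481 = 40/481
mL = 1/2·sL + -1/2·sR = 2240/177489
mR = -1/2·sL + -1·sR = -24380/177489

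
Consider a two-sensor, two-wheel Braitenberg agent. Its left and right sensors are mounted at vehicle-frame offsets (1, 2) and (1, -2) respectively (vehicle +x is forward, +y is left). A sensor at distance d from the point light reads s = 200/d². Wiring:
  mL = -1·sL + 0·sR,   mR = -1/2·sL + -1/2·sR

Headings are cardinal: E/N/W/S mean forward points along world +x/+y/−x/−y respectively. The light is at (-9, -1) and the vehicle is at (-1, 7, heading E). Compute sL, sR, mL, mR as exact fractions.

200/181 200/117 -200/181 -29800/21177

left sensor world pos  = (0, 9); dL² = 181
right sensor world pos = (0, 5); dR² = 117
sL = 200/181 = 200/181
sR = 200/117 = 200/117
mL = -1·sL + 0·sR = -200/181
mR = -1/2·sL + -1/2·sR = -29800/21177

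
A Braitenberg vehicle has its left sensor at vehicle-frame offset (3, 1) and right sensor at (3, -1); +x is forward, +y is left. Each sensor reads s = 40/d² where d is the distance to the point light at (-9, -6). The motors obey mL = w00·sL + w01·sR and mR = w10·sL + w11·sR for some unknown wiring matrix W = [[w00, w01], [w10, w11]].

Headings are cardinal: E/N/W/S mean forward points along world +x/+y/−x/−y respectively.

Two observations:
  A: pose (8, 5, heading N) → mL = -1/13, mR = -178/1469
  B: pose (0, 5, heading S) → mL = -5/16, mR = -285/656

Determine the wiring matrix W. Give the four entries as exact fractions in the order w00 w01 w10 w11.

obs A: pose=(8,5,N) → sL=10/113, sR=1/13, mL=-1/13, mR=-178/1469
obs B: pose=(0,5,S) → sL=10/41, sR=5/16, mL=-5/16, mR=-285/656
sensor matrix S = [[10/113, 1/13], [10/41, 5/16]]; det S = 4285/481832
solve [mL_A; mL_B] = S·[w00; w01] and [mR_A; mR_B] = S·[w10; w11]:
  w00 = 0, w01 = -1, w10 = -1/2, w11 = -1

0 -1 -1/2 -1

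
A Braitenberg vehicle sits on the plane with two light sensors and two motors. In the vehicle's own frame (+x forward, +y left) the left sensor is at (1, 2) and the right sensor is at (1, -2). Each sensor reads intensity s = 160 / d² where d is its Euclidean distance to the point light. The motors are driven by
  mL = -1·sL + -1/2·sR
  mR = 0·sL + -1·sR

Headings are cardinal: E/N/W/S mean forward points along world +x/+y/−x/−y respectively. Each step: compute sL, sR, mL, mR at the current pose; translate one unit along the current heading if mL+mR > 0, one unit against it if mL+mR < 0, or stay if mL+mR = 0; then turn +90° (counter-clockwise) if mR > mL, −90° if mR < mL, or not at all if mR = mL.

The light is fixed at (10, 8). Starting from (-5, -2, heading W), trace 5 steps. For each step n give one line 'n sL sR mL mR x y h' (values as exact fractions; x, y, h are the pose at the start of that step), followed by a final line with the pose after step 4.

0 2/5 1/2 -13/20 -1/2 -5 -2 W
1 32/53 160/377 -16304/19981 -160/377 -4 -2 S
2 80/109 16/29 -3192/3161 -16/29 -4 -1 E
3 160/353 160/233 -65520/82249 -160/233 -5 -1 N
4 2/5 1/2 -13/20 -1/2 -5 -2 W
final -4 -2 S

n=0: pose=(-5,-2,W); sL=2/5, sR=1/2; mL=-13/20, mR=-1/2; mL+mR=-23/20 → advance -1; mR−mL=3/20 → turn +1·90°
n=1: pose=(-4,-2,S); sL=32/53, sR=160/377; mL=-16304/19981, mR=-160/377; mL+mR=-24784/19981 → advance -1; mR−mL=7824/19981 → turn +1·90°
n=2: pose=(-4,-1,E); sL=80/109, sR=16/29; mL=-3192/3161, mR=-16/29; mL+mR=-4936/3161 → advance -1; mR−mL=1448/3161 → turn +1·90°
n=3: pose=(-5,-1,N); sL=160/353, sR=160/233; mL=-65520/82249, mR=-160/233; mL+mR=-122000/82249 → advance -1; mR−mL=9040/82249 → turn +1·90°
n=4: pose=(-5,-2,W); sL=2/5, sR=1/2; mL=-13/20, mR=-1/2; mL+mR=-23/20 → advance -1; mR−mL=3/20 → turn +1·90°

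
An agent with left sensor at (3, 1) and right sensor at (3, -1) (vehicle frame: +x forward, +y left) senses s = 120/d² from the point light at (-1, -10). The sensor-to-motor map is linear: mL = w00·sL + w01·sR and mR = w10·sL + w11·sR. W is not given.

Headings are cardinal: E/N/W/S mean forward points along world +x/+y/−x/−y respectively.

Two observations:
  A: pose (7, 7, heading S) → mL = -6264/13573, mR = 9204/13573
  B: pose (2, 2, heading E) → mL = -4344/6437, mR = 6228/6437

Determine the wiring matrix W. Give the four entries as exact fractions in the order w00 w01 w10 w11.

-1/2 -1/2 1 1/2

obs A: pose=(7,7,S) → sL=120/277, sR=24/49, mL=-6264/13573, mR=9204/13573
obs B: pose=(2,2,E) → sL=24/41, sR=120/157, mL=-4344/6437, mR=6228/6437
sensor matrix S = [[120/277, 24/49], [24/41, 120/157]]; det S = 3879936/87369401
solve [mL_A; mL_B] = S·[w00; w01] and [mR_A; mR_B] = S·[w10; w11]:
  w00 = -1/2, w01 = -1/2, w10 = 1, w11 = 1/2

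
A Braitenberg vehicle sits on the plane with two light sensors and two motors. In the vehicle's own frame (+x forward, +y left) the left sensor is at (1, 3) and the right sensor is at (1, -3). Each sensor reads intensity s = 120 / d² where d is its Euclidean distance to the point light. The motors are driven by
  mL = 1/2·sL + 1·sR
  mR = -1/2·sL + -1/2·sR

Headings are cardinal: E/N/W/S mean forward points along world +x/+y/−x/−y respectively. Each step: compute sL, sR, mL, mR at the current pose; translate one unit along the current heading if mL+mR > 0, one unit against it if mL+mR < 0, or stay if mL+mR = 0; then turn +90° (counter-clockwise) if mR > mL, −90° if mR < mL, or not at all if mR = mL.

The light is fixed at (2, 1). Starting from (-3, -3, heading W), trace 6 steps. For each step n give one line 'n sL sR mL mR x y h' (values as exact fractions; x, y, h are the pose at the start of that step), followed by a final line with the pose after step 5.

n=0: pose=(-3,-3,W); sL=24/17, sR=120/37; mL=2484/629, mR=-1464/629; mL+mR=60/37 → advance +1; mR−mL=-3948/629 → turn -1·90°
n=1: pose=(-4,-3,N); sL=4/3, sR=20/3; mL=22/3, mR=-4; mL+mR=10/3 → advance +1; mR−mL=-34/3 → turn -1·90°
n=2: pose=(-4,-2,E); sL=24/5, sR=120/61; mL=1332/305, mR=-1032/305; mL+mR=60/61 → advance +1; mR−mL=-2364/305 → turn -1·90°
n=3: pose=(-3,-2,S); sL=6, sR=3/2; mL=9/2, mR=-15/4; mL+mR=3/4 → advance +1; mR−mL=-33/4 → turn -1·90°
n=4: pose=(-3,-3,W); sL=24/17, sR=120/37; mL=2484/629, mR=-1464/629; mL+mR=60/37 → advance +1; mR−mL=-3948/629 → turn -1·90°
n=5: pose=(-4,-3,N); sL=4/3, sR=20/3; mL=22/3, mR=-4; mL+mR=10/3 → advance +1; mR−mL=-34/3 → turn -1·90°

0 24/17 120/37 2484/629 -1464/629 -3 -3 W
1 4/3 20/3 22/3 -4 -4 -3 N
2 24/5 120/61 1332/305 -1032/305 -4 -2 E
3 6 3/2 9/2 -15/4 -3 -2 S
4 24/17 120/37 2484/629 -1464/629 -3 -3 W
5 4/3 20/3 22/3 -4 -4 -3 N
final -4 -2 E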